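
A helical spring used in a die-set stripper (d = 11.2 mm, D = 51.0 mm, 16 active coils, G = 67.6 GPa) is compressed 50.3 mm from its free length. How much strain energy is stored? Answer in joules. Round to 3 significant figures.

79.3 J

k = Gd⁴/(8D³N_a) = (67.6×10³)(11.2⁴)/(8·51.0³·16) = 62.647 N/mm
U = ½kδ² = 0.5 × 62.647 × 50.3² = 79251 N·mm = 79.251 J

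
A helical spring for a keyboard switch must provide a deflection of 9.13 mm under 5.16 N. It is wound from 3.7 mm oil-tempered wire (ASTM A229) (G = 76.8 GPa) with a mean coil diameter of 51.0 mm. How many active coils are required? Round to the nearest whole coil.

24

Required rate k = F/δ = 5.16/9.13 = 0.56517 N/mm
N_a = Gd⁴/(8D³k) = (76.8×10³ × 3.7⁴)/(8 × 51.0³ × 0.56517)
    = 1.43936e+07 / 599763 = 24 → 24 coils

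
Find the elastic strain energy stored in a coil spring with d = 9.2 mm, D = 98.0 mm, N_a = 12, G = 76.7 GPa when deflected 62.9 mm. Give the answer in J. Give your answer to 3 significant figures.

12.0 J

k = Gd⁴/(8D³N_a) = (76.7×10³)(9.2⁴)/(8·98.0³·12) = 6.0813 N/mm
U = ½kδ² = 0.5 × 6.0813 × 62.9² = 12030 N·mm = 12.03 J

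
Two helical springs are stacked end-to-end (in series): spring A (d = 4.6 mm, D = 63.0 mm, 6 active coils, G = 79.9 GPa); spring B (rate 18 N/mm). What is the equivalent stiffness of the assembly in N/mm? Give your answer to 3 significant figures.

k_A = Gd⁴/(8D³N_a) = (79.9×10³)(4.6⁴)/(8·63.0³·6) = 2.9807 N/mm
Series: 1/k_eq = 1/2.9807 + 1/18 = 0.39105; k_eq = 2.5572 N/mm

2.56 N/mm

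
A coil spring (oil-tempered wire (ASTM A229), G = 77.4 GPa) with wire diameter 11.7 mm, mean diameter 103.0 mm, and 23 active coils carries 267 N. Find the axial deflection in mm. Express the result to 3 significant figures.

37.0 mm

k = Gd⁴/(8D³N_a) = (77.4×10³)(11.7⁴)/(8·103.0³·23) = 7.2136 N/mm
δ = F/k = 267 / 7.2136 = 37.013 mm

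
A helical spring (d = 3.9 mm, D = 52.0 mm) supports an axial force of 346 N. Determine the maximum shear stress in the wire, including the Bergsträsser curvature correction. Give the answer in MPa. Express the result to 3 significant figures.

849 MPa

Spring index C = D/d = 52.0/3.9 = 13.3333
K_B = (4C+2)/(4C−3) = 55.333/50.333 = 1.0993
τ₀ = 8FD/(πd³) = 8·346·52.0/(π·3.9³) = 143936/186.36 = 772.37 MPa
τ_max = K·τ₀ = 1.0993 × 772.37 = 849.1 MPa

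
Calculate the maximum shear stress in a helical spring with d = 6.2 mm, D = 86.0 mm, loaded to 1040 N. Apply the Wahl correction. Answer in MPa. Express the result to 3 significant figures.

1050 MPa

Spring index C = D/d = 86.0/6.2 = 13.8710
K_W = (4C−1)/(4C−4) + 0.615/C = 54.484/51.484 + 0.0443 = 1.1026
τ₀ = 8FD/(πd³) = 8·1040·86.0/(π·6.2³) = 715520/748.73 = 955.65 MPa
τ_max = K·τ₀ = 1.1026 × 955.65 = 1053.7 MPa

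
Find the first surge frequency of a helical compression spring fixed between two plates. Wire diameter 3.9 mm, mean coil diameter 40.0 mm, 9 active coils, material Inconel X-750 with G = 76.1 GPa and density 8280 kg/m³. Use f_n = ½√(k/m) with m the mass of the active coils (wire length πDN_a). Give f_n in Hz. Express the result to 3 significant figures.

92.4 Hz

k = Gd⁴/(8D³N_a) = (76.1×10³)(3.9⁴)/(8·40.0³·9) = 3.8206 N/mm = 3820.6 N/m
Wire length L = πDN_a = π·40.0·9 = 1131 mm
m = ρ·(πd²/4)·L = 8280 × 11.946×10⁻⁶ m² × 1.131 m = 0.11187 kg
f_n = ½√(k/m) = 0.5·√(3820.6/0.11187) = 0.5·√(34153) = 92.403 Hz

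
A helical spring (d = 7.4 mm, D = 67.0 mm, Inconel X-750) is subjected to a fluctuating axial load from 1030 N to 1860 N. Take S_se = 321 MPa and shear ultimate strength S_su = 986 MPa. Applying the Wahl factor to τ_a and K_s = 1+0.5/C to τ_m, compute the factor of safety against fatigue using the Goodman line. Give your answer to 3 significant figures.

C = D/d = 67.0/7.4 = 9.0541; K_W = (4C−1)/(4C−4)+0.615/C = 1.1610; K_s = 1+0.5/C = 1.0552
F_a = (F_max−F_min)/2 = 415 N; F_m = (F_max+F_min)/2 = 1445 N
τ_a = K_W·8F_aD/(πd³) = 1.1610 × 174.73 = 202.87 MPa
τ_m = K_s·8F_mD/(πd³) = 1.0552 × 608.4 = 642 MPa
Goodman: 1/n_f = τ_a/S_se + τ_m/S_su = 202.87/321 + 642/986 = 0.63199 + 0.65111 = 1.2831
n_f = 1/1.2831 = 0.7794

0.779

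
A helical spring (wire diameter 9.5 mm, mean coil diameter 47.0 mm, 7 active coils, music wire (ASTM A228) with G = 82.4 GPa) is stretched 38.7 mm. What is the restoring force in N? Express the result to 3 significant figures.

4470 N

k = Gd⁴/(8D³N_a) = (82.4×10³)(9.5⁴)/(8·47.0³·7) = 115.44 N/mm
F = k·δ = 115.44 × 38.7 = 4467.4 N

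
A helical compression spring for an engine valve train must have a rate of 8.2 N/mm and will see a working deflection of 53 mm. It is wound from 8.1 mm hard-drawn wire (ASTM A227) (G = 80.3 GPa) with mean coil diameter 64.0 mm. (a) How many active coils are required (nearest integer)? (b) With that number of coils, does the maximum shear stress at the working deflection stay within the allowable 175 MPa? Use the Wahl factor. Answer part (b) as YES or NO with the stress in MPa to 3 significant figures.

N_a = Gd⁴/(8D³k) = (80.3×10³)(8.1⁴)/(8·64.0³·8.2) = 20.1 → N_a = 20
Actual rate k = Gd⁴/(8D³·20) = 8.2413 N/mm
Working load F = kδ = 8.2413·53 = 436.79 N
C = 64.0/8.1 = 7.9012; K_W = (4C−1)/(4C−4)+0.615/C = 1.1865
τ_max = K_W·8FD/(πd³) = 1.1865·133.95 = 158.93 MPa
τ_max ≤ 175 MPa → acceptable

(a) 20 coils; (b) YES, τ_max = 159 MPa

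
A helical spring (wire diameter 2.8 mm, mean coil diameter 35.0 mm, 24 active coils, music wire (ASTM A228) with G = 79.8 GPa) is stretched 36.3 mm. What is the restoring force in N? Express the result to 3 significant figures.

k = Gd⁴/(8D³N_a) = (79.8×10³)(2.8⁴)/(8·35.0³·24) = 0.59584 N/mm
F = k·δ = 0.59584 × 36.3 = 21.629 N

21.6 N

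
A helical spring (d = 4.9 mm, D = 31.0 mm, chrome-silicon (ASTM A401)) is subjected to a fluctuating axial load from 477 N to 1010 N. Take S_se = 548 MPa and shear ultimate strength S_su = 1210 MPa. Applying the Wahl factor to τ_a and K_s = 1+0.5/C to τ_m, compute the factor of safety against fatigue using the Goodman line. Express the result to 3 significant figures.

C = D/d = 31.0/4.9 = 6.3265; K_W = (4C−1)/(4C−4)+0.615/C = 1.2380; K_s = 1+0.5/C = 1.0790
F_a = (F_max−F_min)/2 = 266.5 N; F_m = (F_max+F_min)/2 = 743.5 N
τ_a = K_W·8F_aD/(πd³) = 1.2380 × 178.82 = 221.38 MPa
τ_m = K_s·8F_mD/(πd³) = 1.0790 × 498.88 = 538.31 MPa
Goodman: 1/n_f = τ_a/S_se + τ_m/S_su = 221.38/548 + 538.31/1210 = 0.40398 + 0.44488 = 0.84886
n_f = 1/0.84886 = 1.178

1.18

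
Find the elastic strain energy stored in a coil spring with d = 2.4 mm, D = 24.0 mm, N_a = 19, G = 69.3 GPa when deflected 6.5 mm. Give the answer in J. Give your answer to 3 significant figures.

k = Gd⁴/(8D³N_a) = (69.3×10³)(2.4⁴)/(8·24.0³·19) = 1.0942 N/mm
U = ½kδ² = 0.5 × 1.0942 × 6.5² = 23.115 N·mm = 0.023115 J

0.0231 J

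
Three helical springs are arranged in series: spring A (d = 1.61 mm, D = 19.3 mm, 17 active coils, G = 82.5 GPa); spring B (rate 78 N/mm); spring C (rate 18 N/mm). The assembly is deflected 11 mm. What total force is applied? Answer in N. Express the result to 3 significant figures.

6.00 N

k_A = Gd⁴/(8D³N_a) = (82.5×10³)(1.61⁴)/(8·19.3³·17) = 0.56695 N/mm
Series: 1/k_eq = 1/0.56695 + 1/78 + 1/18 = 1.8322; k_eq = 0.54579 N/mm
F = k_eq·δ = 0.54579·11 = 6.0037 N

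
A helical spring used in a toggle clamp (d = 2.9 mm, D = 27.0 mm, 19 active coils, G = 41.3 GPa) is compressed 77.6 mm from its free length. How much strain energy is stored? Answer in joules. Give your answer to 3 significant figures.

k = Gd⁴/(8D³N_a) = (41.3×10³)(2.9⁴)/(8·27.0³·19) = 0.97635 N/mm
U = ½kδ² = 0.5 × 0.97635 × 77.6² = 2939.7 N·mm = 2.9397 J

2.94 J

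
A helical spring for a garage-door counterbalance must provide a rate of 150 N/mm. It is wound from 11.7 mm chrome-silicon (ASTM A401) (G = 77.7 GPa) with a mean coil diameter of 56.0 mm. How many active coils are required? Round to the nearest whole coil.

7

N_a = Gd⁴/(8D³k) = (77.7×10³ × 11.7⁴)/(8 × 56.0³ × 150)
    = 1.45601e+09 / 2.10739e+08 = 6.909 → 7 coils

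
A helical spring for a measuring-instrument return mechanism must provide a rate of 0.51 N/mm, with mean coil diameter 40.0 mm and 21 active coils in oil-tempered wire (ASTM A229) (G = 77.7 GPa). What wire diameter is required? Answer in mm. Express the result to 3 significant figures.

2.90 mm

d = (8D³N_a·k / G)^(1/4) = (8·40.0³·21·0.51 / (77.7×10³))^0.25
  = (70.573)^0.25 = 2.8984 mm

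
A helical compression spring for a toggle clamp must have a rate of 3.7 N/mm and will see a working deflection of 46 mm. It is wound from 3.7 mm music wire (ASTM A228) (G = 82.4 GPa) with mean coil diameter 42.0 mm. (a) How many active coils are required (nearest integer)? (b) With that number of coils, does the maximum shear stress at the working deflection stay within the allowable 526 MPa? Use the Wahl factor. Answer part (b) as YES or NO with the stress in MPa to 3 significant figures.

N_a = Gd⁴/(8D³k) = (82.4×10³)(3.7⁴)/(8·42.0³·3.7) = 7.042 → N_a = 7
Actual rate k = Gd⁴/(8D³·7) = 3.7222 N/mm
Working load F = kδ = 3.7222·46 = 171.22 N
C = 42.0/3.7 = 11.3514; K_W = (4C−1)/(4C−4)+0.615/C = 1.1266
τ_max = K_W·8FD/(πd³) = 1.1266·361.53 = 407.31 MPa
τ_max ≤ 526 MPa → acceptable

(a) 7 coils; (b) YES, τ_max = 407 MPa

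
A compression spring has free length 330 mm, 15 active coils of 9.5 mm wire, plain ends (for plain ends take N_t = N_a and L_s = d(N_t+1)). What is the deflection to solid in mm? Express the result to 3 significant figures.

N_t = 15; L_s = 9.5·16 = 152 mm
δ_solid = L₀ − L_s = 330 − 152 = 178 mm

178 mm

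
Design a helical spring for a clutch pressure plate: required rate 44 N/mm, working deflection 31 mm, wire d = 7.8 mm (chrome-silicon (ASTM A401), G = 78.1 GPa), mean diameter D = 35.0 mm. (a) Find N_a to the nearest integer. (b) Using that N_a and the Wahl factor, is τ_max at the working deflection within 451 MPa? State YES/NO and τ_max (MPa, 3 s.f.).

N_a = Gd⁴/(8D³k) = (78.1×10³)(7.8⁴)/(8·35.0³·44) = 19.16 → N_a = 19
Actual rate k = Gd⁴/(8D³·19) = 44.359 N/mm
Working load F = kδ = 44.359·31 = 1375.1 N
C = 35.0/7.8 = 4.4872; K_W = (4C−1)/(4C−4)+0.615/C = 1.3521
τ_max = K_W·8FD/(πd³) = 1.3521·258.27 = 349.21 MPa
τ_max ≤ 451 MPa → acceptable

(a) 19 coils; (b) YES, τ_max = 349 MPa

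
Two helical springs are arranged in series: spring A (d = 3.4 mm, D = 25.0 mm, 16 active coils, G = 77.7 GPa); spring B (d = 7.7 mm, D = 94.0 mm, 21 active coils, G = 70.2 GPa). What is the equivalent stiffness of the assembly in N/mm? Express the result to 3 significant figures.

k_A = Gd⁴/(8D³N_a) = (77.7×10³)(3.4⁴)/(8·25.0³·16) = 5.1917 N/mm
k_B = Gd⁴/(8D³N_a) = (70.2×10³)(7.7⁴)/(8·94.0³·21) = 1.7685 N/mm
Series: 1/k_eq = 1/5.1917 + 1/1.7685 = 0.75806; k_eq = 1.3191 N/mm

1.32 N/mm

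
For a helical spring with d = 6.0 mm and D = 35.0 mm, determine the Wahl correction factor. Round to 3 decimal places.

C = D/d = 35.0/6.0 = 5.8333
K_W = (4C−1)/(4C−4) + 0.615/C = 22.333/19.333 + 0.1054 = 1.2606

1.261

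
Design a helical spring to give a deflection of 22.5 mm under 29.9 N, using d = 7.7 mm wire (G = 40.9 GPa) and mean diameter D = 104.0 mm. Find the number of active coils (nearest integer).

Required rate k = F/δ = 29.9/22.5 = 1.3289 N/mm
N_a = Gd⁴/(8D³k) = (40.9×10³ × 7.7⁴)/(8 × 104.0³ × 1.3289)
    = 1.43776e+08 / 1.19586e+07 = 12.02 → 12 coils

12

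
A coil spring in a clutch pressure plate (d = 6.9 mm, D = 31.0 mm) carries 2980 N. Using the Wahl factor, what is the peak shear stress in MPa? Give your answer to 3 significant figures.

Spring index C = D/d = 31.0/6.9 = 4.4928
K_W = (4C−1)/(4C−4) + 0.615/C = 16.971/13.971 + 0.1369 = 1.3516
τ₀ = 8FD/(πd³) = 8·2980·31.0/(π·6.9³) = 739040/1032 = 716.1 MPa
τ_max = K·τ₀ = 1.3516 × 716.1 = 967.89 MPa

968 MPa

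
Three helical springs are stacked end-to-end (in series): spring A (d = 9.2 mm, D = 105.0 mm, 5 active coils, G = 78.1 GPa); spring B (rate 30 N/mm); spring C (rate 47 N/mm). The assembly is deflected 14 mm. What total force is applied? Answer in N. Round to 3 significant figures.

k_A = Gd⁴/(8D³N_a) = (78.1×10³)(9.2⁴)/(8·105.0³·5) = 12.083 N/mm
Series: 1/k_eq = 1/12.083 + 1/30 + 1/47 = 0.13737; k_eq = 7.2796 N/mm
F = k_eq·δ = 7.2796·14 = 101.91 N

102 N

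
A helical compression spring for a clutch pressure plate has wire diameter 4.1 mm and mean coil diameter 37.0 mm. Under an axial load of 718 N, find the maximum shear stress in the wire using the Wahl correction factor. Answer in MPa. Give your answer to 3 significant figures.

1140 MPa

Spring index C = D/d = 37.0/4.1 = 9.0244
K_W = (4C−1)/(4C−4) + 0.615/C = 35.098/32.098 + 0.0681 = 1.1616
τ₀ = 8FD/(πd³) = 8·718·37.0/(π·4.1³) = 212528/216.52 = 981.56 MPa
τ_max = K·τ₀ = 1.1616 × 981.56 = 1140.2 MPa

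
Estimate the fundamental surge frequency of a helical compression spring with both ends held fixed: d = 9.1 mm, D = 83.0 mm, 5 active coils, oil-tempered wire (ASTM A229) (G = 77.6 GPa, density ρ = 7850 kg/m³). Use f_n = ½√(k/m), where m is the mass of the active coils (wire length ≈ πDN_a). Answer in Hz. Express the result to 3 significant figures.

k = Gd⁴/(8D³N_a) = (77.6×10³)(9.1⁴)/(8·83.0³·5) = 23.267 N/mm = 23267 N/m
Wire length L = πDN_a = π·83.0·5 = 1303.8 mm
m = ρ·(πd²/4)·L = 7850 × 65.039×10⁻⁶ m² × 1.3038 m = 0.66564 kg
f_n = ½√(k/m) = 0.5·√(23267/0.66564) = 0.5·√(34954) = 93.479 Hz

93.5 Hz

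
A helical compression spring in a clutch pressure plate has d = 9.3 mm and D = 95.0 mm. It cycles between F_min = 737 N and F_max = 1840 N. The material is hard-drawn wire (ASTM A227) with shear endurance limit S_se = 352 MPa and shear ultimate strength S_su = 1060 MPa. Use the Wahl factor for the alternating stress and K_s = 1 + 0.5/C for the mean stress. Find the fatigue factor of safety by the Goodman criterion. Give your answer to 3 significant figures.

1.09

C = D/d = 95.0/9.3 = 10.2151; K_W = (4C−1)/(4C−4)+0.615/C = 1.1416; K_s = 1+0.5/C = 1.0489
F_a = (F_max−F_min)/2 = 551.5 N; F_m = (F_max+F_min)/2 = 1288.5 N
τ_a = K_W·8F_aD/(πd³) = 1.1416 × 165.87 = 189.35 MPa
τ_m = K_s·8F_mD/(πd³) = 1.0489 × 387.52 = 406.49 MPa
Goodman: 1/n_f = τ_a/S_se + τ_m/S_su = 189.35/352 + 406.49/1060 = 0.53793 + 0.38348 = 0.92142
n_f = 1/0.92142 = 1.085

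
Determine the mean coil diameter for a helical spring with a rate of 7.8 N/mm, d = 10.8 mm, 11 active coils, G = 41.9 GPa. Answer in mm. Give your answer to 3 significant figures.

D = (Gd⁴/(8N_a·k))^(1/3) = (41.9×10³·10.8⁴/(8·11·7.8))^(1/3)
  = (830485)^(1/3) = 93.9963 mm

94.0 mm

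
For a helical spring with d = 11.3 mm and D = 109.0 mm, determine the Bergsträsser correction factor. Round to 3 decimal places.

1.141

C = D/d = 109.0/11.3 = 9.6460
K_B = (4C+2)/(4C−3) = 40.584/35.584 = 1.1405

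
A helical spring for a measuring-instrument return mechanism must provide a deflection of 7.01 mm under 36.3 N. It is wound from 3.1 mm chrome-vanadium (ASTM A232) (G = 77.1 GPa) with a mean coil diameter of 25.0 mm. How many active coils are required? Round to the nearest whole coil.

Required rate k = F/δ = 36.3/7.01 = 5.1783 N/mm
N_a = Gd⁴/(8D³k) = (77.1×10³ × 3.1⁴)/(8 × 25.0³ × 5.1783)
    = 7.12035e+06 / 647290 = 11 → 11 coils

11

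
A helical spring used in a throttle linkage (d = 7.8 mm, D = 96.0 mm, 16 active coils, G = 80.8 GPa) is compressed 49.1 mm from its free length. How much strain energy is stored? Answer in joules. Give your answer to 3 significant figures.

3.18 J

k = Gd⁴/(8D³N_a) = (80.8×10³)(7.8⁴)/(8·96.0³·16) = 2.641 N/mm
U = ½kδ² = 0.5 × 2.641 × 49.1² = 3183.5 N·mm = 3.1835 J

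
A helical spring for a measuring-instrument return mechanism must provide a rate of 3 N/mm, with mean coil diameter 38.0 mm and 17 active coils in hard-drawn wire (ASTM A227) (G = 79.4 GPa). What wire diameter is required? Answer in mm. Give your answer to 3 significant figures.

d = (8D³N_a·k / G)^(1/4) = (8·38.0³·17·3 / (79.4×10³))^0.25
  = (281.96)^0.25 = 4.0978 mm

4.10 mm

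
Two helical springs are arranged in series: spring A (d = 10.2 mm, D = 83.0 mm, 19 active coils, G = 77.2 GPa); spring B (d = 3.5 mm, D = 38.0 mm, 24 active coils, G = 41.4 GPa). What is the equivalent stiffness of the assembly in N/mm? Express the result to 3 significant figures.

k_A = Gd⁴/(8D³N_a) = (77.2×10³)(10.2⁴)/(8·83.0³·19) = 9.6148 N/mm
k_B = Gd⁴/(8D³N_a) = (41.4×10³)(3.5⁴)/(8·38.0³·24) = 0.58969 N/mm
Series: 1/k_eq = 1/9.6148 + 1/0.58969 = 1.7998; k_eq = 0.55561 N/mm

0.556 N/mm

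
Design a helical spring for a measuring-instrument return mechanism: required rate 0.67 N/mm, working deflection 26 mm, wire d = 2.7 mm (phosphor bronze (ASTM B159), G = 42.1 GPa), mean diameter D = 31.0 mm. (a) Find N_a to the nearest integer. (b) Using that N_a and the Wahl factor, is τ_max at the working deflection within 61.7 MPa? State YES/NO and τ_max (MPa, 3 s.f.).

N_a = Gd⁴/(8D³k) = (42.1×10³)(2.7⁴)/(8·31.0³·0.67) = 14.01 → N_a = 14
Actual rate k = Gd⁴/(8D³·14) = 0.67055 N/mm
Working load F = kδ = 0.67055·26 = 17.434 N
C = 31.0/2.7 = 11.4815; K_W = (4C−1)/(4C−4)+0.615/C = 1.1251
τ_max = K_W·8FD/(πd³) = 1.1251·69.923 = 78.671 MPa
τ_max > 61.7 MPa → exceeds allowable

(a) 14 coils; (b) NO, τ_max = 78.7 MPa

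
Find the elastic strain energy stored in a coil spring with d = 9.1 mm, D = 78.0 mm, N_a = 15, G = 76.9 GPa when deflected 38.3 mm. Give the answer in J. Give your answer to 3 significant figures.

k = Gd⁴/(8D³N_a) = (76.9×10³)(9.1⁴)/(8·78.0³·15) = 9.2603 N/mm
U = ½kδ² = 0.5 × 9.2603 × 38.3² = 6791.9 N·mm = 6.7919 J

6.79 J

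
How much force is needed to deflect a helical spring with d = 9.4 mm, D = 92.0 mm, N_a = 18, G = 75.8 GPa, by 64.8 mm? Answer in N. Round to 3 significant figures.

k = Gd⁴/(8D³N_a) = (75.8×10³)(9.4⁴)/(8·92.0³·18) = 5.2778 N/mm
F = k·δ = 5.2778 × 64.8 = 342 N

342 N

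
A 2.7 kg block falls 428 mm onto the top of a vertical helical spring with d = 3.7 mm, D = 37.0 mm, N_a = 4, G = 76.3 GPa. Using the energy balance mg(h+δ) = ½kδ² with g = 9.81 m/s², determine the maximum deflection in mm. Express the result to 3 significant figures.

53.8 mm

k = Gd⁴/(8D³N_a) = (76.3×10³)(3.7⁴)/(8·37.0³·4) = 8.8222 N/mm
W = mg = 2.7 × 9.81 = 26.487 N
½kδ² − Wδ − Wh = 0 → δ = (W + √(W² + 2kWh))/k
δ = (26.487 + √(701.56 + 200024))/8.8222 = (26.487 + 448.02)/8.8222 = 53.786 mm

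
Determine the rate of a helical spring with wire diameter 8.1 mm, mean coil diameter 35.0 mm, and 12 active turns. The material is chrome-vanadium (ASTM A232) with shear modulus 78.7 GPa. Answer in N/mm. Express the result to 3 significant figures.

k = Gd⁴/(8D³N_a) = (78.7×10³ × 8.1⁴) / (8 × 35.0³ × 12)
  = 3.38778e+08 / 4.116e+06 = 82.308 N/mm

82.3 N/mm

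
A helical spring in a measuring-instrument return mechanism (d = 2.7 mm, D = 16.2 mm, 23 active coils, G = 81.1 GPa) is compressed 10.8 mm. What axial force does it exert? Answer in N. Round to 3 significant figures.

k = Gd⁴/(8D³N_a) = (81.1×10³)(2.7⁴)/(8·16.2³·23) = 5.5095 N/mm
F = k·δ = 5.5095 × 10.8 = 59.503 N

59.5 N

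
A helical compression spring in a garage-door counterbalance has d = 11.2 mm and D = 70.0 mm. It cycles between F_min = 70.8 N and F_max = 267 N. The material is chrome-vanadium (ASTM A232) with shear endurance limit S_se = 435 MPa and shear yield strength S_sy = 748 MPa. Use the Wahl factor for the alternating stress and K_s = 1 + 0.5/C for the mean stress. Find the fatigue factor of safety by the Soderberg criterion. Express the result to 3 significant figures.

15.0

C = D/d = 70.0/11.2 = 6.2500; K_W = (4C−1)/(4C−4)+0.615/C = 1.2413; K_s = 1+0.5/C = 1.0800
F_a = (F_max−F_min)/2 = 98.1 N; F_m = (F_max+F_min)/2 = 168.9 N
τ_a = K_W·8F_aD/(πd³) = 1.2413 × 12.447 = 15.45 MPa
τ_m = K_s·8F_mD/(πd³) = 1.0800 × 21.43 = 23.144 MPa
Soderberg: 1/n_f = τ_a/S_se + τ_m/S_sy = 15.45/435 + 23.144/748 = 0.03552 + 0.03094 = 0.066457
n_f = 1/0.066457 = 15.05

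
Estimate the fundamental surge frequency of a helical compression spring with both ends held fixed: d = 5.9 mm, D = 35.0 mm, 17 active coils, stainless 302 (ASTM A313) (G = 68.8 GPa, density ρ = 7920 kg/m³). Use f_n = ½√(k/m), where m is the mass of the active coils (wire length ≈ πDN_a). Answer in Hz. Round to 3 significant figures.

k = Gd⁴/(8D³N_a) = (68.8×10³)(5.9⁴)/(8·35.0³·17) = 14.297 N/mm = 14297 N/m
Wire length L = πDN_a = π·35.0·17 = 1869.2 mm
m = ρ·(πd²/4)·L = 7920 × 27.34×10⁻⁶ m² × 1.8692 m = 0.40475 kg
f_n = ½√(k/m) = 0.5·√(14297/0.40475) = 0.5·√(35324) = 93.973 Hz

94.0 Hz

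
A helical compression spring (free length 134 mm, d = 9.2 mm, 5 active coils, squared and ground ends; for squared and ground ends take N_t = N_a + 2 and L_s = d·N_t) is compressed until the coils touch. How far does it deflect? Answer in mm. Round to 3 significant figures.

69.6 mm

N_t = 7; L_s = 9.2·7 = 64.4 mm
δ_solid = L₀ − L_s = 134 − 64.4 = 69.6 mm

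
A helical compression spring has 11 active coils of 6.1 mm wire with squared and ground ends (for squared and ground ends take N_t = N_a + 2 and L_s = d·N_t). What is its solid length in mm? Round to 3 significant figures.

79.3 mm

squared and ground ends: N_t = N_a + 2 = 11 + 2 = 13
L_s = d·N_t = 6.1 × 13 = 79.3 mm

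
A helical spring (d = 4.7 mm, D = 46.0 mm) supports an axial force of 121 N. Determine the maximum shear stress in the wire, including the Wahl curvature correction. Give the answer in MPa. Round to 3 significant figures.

157 MPa

Spring index C = D/d = 46.0/4.7 = 9.7872
K_W = (4C−1)/(4C−4) + 0.615/C = 38.149/35.149 + 0.0628 = 1.1482
τ₀ = 8FD/(πd³) = 8·121·46.0/(π·4.7³) = 44528/326.17 = 136.52 MPa
τ_max = K·τ₀ = 1.1482 × 136.52 = 156.75 MPa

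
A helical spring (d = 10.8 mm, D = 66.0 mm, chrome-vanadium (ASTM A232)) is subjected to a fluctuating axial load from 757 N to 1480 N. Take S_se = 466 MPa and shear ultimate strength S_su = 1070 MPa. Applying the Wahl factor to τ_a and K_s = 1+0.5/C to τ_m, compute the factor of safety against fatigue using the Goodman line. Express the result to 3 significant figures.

C = D/d = 66.0/10.8 = 6.1111; K_W = (4C−1)/(4C−4)+0.615/C = 1.2474; K_s = 1+0.5/C = 1.0818
F_a = (F_max−F_min)/2 = 361.5 N; F_m = (F_max+F_min)/2 = 1118.5 N
τ_a = K_W·8F_aD/(πd³) = 1.2474 × 48.23 = 60.161 MPa
τ_m = K_s·8F_mD/(πd³) = 1.0818 × 149.23 = 161.44 MPa
Goodman: 1/n_f = τ_a/S_se + τ_m/S_su = 60.161/466 + 161.44/1070 = 0.12910 + 0.15088 = 0.27998
n_f = 1/0.27998 = 3.572

3.57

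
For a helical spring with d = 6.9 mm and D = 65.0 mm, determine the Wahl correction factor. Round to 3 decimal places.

C = D/d = 65.0/6.9 = 9.4203
K_W = (4C−1)/(4C−4) + 0.615/C = 36.681/33.681 + 0.0653 = 1.1544

1.154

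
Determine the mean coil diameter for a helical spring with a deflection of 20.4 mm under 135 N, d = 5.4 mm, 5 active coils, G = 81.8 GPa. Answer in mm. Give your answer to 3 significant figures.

Required rate k = F/δ = 135/20.4 = 6.6176 N/mm
D = (Gd⁴/(8N_a·k))^(1/3) = (81.8×10³·5.4⁴/(8·5·6.6176))^(1/3)
  = (262763)^(1/3) = 64.0504 mm

64.1 mm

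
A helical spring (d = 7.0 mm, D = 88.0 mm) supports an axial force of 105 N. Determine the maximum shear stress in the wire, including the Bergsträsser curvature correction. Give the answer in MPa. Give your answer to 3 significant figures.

Spring index C = D/d = 88.0/7.0 = 12.5714
K_B = (4C+2)/(4C−3) = 52.286/47.286 = 1.1057
τ₀ = 8FD/(πd³) = 8·105·88.0/(π·7.0³) = 73920/1077.6 = 68.599 MPa
τ_max = K·τ₀ = 1.1057 × 68.599 = 75.853 MPa

75.9 MPa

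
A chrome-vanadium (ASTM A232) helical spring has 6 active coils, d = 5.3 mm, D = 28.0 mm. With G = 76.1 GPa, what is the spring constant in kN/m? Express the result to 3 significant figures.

57.0 kN/m

k = Gd⁴/(8D³N_a) = (76.1×10³ × 5.3⁴) / (8 × 28.0³ × 6)
  = 6.00466e+07 / 1.0537e+06 = 56.987 N/mm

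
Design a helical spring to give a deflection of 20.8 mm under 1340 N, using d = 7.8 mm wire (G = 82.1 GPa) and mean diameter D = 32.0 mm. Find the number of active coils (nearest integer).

18

Required rate k = F/δ = 1340/20.8 = 64.423 N/mm
N_a = Gd⁴/(8D³k) = (82.1×10³ × 7.8⁴)/(8 × 32.0³ × 64.423)
    = 3.03894e+08 / 1.68881e+07 = 17.99 → 18 coils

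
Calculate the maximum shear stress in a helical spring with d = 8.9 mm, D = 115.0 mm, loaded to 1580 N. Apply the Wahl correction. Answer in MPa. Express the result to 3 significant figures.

729 MPa

Spring index C = D/d = 115.0/8.9 = 12.9213
K_W = (4C−1)/(4C−4) + 0.615/C = 50.685/47.685 + 0.0476 = 1.1105
τ₀ = 8FD/(πd³) = 8·1580·115.0/(π·8.9³) = 1.4536e+06/2214.7 = 656.33 MPa
τ_max = K·τ₀ = 1.1105 × 656.33 = 728.86 MPa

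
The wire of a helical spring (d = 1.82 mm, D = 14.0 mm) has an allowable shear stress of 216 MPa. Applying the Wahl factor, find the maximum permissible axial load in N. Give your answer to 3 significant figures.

30.6 N

C = D/d = 14.0/1.82 = 7.6923
K_W = (4C−1)/(4C−4) + 0.615/C = 29.769/26.769 + 0.0800 = 1.1920
τ_max = K·8FD/(πd³) → F_max = τ_allow·πd³/(8DK)
F_max = 216·π·1.82³/(8·14.0·1.1920) = 4090.9/133.51 = 30.642 N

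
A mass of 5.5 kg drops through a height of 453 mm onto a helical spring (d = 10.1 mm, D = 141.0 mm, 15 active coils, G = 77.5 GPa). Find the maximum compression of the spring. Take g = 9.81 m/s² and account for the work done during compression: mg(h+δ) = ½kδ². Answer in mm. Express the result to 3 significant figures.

k = Gd⁴/(8D³N_a) = (77.5×10³)(10.1⁴)/(8·141.0³·15) = 2.3974 N/mm
W = mg = 5.5 × 9.81 = 53.955 N
½kδ² − Wδ − Wh = 0 → δ = (W + √(W² + 2kWh))/k
δ = (53.955 + √(2911.1 + 117195))/2.3974 = (53.955 + 346.56)/2.3974 = 167.06 mm

167 mm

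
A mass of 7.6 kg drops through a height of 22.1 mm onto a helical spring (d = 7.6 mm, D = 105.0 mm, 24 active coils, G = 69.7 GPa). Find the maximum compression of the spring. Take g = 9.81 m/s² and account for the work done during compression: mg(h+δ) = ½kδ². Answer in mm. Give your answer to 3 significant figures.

k = Gd⁴/(8D³N_a) = (69.7×10³)(7.6⁴)/(8·105.0³·24) = 1.0462 N/mm
W = mg = 7.6 × 9.81 = 74.556 N
½kδ² − Wδ − Wh = 0 → δ = (W + √(W² + 2kWh))/k
δ = (74.556 + √(5558.6 + 3447.65))/1.0462 = (74.556 + 94.901)/1.0462 = 161.97 mm

162 mm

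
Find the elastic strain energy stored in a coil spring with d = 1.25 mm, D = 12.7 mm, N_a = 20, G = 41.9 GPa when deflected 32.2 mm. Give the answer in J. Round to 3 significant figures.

k = Gd⁴/(8D³N_a) = (41.9×10³)(1.25⁴)/(8·12.7³·20) = 0.31212 N/mm
U = ½kδ² = 0.5 × 0.31212 × 32.2² = 161.81 N·mm = 0.16181 J

0.162 J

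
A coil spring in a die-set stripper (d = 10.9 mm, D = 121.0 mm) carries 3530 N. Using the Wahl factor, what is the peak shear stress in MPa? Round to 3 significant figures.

Spring index C = D/d = 121.0/10.9 = 11.1009
K_W = (4C−1)/(4C−4) + 0.615/C = 43.404/40.404 + 0.0554 = 1.1297
τ₀ = 8FD/(πd³) = 8·3530·121.0/(π·10.9³) = 3.41704e+06/4068.5 = 839.89 MPa
τ_max = K·τ₀ = 1.1297 × 839.89 = 948.78 MPa

949 MPa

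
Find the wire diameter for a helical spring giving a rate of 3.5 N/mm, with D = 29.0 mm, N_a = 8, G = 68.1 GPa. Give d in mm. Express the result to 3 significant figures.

d = (8D³N_a·k / G)^(1/4) = (8·29.0³·8·3.5 / (68.1×10³))^0.25
  = (80.222)^0.25 = 2.9928 mm

2.99 mm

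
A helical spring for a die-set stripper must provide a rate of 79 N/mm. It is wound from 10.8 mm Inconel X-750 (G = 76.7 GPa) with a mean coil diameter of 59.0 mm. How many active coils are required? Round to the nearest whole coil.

N_a = Gd⁴/(8D³k) = (76.7×10³ × 10.8⁴)/(8 × 59.0³ × 79)
    = 1.0435e+09 / 1.298e+08 = 8.039 → 8 coils

8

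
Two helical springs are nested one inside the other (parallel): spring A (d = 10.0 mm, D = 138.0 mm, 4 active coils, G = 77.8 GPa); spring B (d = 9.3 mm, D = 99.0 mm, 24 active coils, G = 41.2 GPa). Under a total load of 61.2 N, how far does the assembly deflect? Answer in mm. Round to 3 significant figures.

k_A = Gd⁴/(8D³N_a) = (77.8×10³)(10.0⁴)/(8·138.0³·4) = 9.2511 N/mm
k_B = Gd⁴/(8D³N_a) = (41.2×10³)(9.3⁴)/(8·99.0³·24) = 1.6543 N/mm
Parallel: k_eq = 9.2511 + 1.6543 = 10.905 N/mm
δ = F/k_eq = 61.2/10.905 = 5.6119 mm

5.61 mm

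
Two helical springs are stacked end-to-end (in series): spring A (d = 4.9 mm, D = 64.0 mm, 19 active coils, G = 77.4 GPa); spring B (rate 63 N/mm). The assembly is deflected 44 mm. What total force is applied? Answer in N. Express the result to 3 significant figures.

k_A = Gd⁴/(8D³N_a) = (77.4×10³)(4.9⁴)/(8·64.0³·19) = 1.1198 N/mm
Series: 1/k_eq = 1/1.1198 + 1/63 = 0.90889; k_eq = 1.1002 N/mm
F = k_eq·δ = 1.1002·44 = 48.411 N

48.4 N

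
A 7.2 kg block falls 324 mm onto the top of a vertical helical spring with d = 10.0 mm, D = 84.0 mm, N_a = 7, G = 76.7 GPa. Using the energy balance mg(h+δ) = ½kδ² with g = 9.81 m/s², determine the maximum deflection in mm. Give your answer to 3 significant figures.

47.7 mm

k = Gd⁴/(8D³N_a) = (76.7×10³)(10.0⁴)/(8·84.0³·7) = 23.108 N/mm
W = mg = 7.2 × 9.81 = 70.632 N
½kδ² − Wδ − Wh = 0 → δ = (W + √(W² + 2kWh))/k
δ = (70.632 + √(4988.9 + 1.05766e+06))/23.108 = (70.632 + 1030.8)/23.108 = 47.666 mm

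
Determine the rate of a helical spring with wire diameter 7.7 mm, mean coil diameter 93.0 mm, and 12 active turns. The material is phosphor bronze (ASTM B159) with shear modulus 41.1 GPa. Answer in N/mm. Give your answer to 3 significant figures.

k = Gd⁴/(8D³N_a) = (41.1×10³ × 7.7⁴) / (8 × 93.0³ × 12)
  = 1.44479e+08 / 7.72183e+07 = 1.871 N/mm

1.87 N/mm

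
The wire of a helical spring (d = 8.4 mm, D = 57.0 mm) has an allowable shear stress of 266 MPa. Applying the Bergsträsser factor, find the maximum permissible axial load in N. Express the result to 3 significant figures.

C = D/d = 57.0/8.4 = 6.7857
K_B = (4C+2)/(4C−3) = 29.143/24.143 = 1.2071
τ_max = K·8FD/(πd³) → F_max = τ_allow·πd³/(8DK)
F_max = 266·π·8.4³/(8·57.0·1.2071) = 4.953e+05/550.44 = 899.83 N

900 N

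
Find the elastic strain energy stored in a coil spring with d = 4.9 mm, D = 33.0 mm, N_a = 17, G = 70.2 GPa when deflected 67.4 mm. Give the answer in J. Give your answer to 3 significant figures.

18.8 J

k = Gd⁴/(8D³N_a) = (70.2×10³)(4.9⁴)/(8·33.0³·17) = 8.2802 N/mm
U = ½kδ² = 0.5 × 8.2802 × 67.4² = 18807 N·mm = 18.807 J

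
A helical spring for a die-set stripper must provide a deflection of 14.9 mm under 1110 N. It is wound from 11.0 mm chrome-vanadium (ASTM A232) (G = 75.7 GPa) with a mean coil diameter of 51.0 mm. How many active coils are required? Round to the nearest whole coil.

Required rate k = F/δ = 1110/14.9 = 74.497 N/mm
N_a = Gd⁴/(8D³k) = (75.7×10³ × 11.0⁴)/(8 × 51.0³ × 74.497)
    = 1.10832e+09 / 7.90564e+07 = 14.02 → 14 coils

14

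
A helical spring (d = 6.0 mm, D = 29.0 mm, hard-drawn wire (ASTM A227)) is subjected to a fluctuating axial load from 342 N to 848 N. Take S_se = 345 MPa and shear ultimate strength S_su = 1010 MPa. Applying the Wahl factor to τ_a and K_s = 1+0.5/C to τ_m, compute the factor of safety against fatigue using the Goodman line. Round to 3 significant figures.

C = D/d = 29.0/6.0 = 4.8333; K_W = (4C−1)/(4C−4)+0.615/C = 1.3229; K_s = 1+0.5/C = 1.1034
F_a = (F_max−F_min)/2 = 253 N; F_m = (F_max+F_min)/2 = 595 N
τ_a = K_W·8F_aD/(πd³) = 1.3229 × 86.498 = 114.43 MPa
τ_m = K_s·8F_mD/(πd³) = 1.1034 × 203.42 = 224.47 MPa
Goodman: 1/n_f = τ_a/S_se + τ_m/S_su = 114.43/345 + 224.47/1010 = 0.33167 + 0.22224 = 0.55392
n_f = 1/0.55392 = 1.805

1.81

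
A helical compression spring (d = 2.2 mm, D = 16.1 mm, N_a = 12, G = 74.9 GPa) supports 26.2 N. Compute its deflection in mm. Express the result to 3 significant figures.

5.98 mm

k = Gd⁴/(8D³N_a) = (74.9×10³)(2.2⁴)/(8·16.1³·12) = 4.3795 N/mm
δ = F/k = 26.2 / 4.3795 = 5.9824 mm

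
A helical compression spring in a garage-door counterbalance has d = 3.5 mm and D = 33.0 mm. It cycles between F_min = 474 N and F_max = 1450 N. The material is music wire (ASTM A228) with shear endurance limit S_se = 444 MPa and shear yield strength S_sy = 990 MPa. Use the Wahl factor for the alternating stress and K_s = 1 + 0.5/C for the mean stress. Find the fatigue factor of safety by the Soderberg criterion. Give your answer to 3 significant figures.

0.223

C = D/d = 33.0/3.5 = 9.4286; K_W = (4C−1)/(4C−4)+0.615/C = 1.1542; K_s = 1+0.5/C = 1.0530
F_a = (F_max−F_min)/2 = 488 N; F_m = (F_max+F_min)/2 = 962 N
τ_a = K_W·8F_aD/(πd³) = 1.1542 × 956.47 = 1104 MPa
τ_m = K_s·8F_mD/(πd³) = 1.0530 × 1885.5 = 1985.5 MPa
Soderberg: 1/n_f = τ_a/S_se + τ_m/S_sy = 1104/444 + 1985.5/990 = 2.48640 + 2.00554 = 4.4919
n_f = 1/4.4919 = 0.2226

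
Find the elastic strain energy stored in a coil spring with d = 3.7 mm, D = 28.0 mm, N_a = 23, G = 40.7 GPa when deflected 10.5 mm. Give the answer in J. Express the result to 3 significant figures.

0.104 J

k = Gd⁴/(8D³N_a) = (40.7×10³)(3.7⁴)/(8·28.0³·23) = 1.8885 N/mm
U = ½kδ² = 0.5 × 1.8885 × 10.5² = 104.1 N·mm = 0.1041 J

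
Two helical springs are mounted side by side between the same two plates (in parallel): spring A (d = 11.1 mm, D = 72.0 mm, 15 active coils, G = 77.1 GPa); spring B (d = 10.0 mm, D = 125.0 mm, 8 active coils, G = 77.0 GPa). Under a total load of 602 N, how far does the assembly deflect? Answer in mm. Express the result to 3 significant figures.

k_A = Gd⁴/(8D³N_a) = (77.1×10³)(11.1⁴)/(8·72.0³·15) = 26.132 N/mm
k_B = Gd⁴/(8D³N_a) = (77.0×10³)(10.0⁴)/(8·125.0³·8) = 6.16 N/mm
Parallel: k_eq = 26.132 + 6.16 = 32.292 N/mm
δ = F/k_eq = 602/32.292 = 18.643 mm

18.6 mm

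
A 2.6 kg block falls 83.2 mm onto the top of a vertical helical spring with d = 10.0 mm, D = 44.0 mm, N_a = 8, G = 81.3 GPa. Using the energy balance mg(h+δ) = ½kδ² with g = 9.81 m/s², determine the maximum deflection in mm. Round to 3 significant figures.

k = Gd⁴/(8D³N_a) = (81.3×10³)(10.0⁴)/(8·44.0³·8) = 149.13 N/mm
W = mg = 2.6 × 9.81 = 25.506 N
½kδ² − Wδ − Wh = 0 → δ = (W + √(W² + 2kWh))/k
δ = (25.506 + √(650.56 + 632919))/149.13 = (25.506 + 795.97)/149.13 = 5.5086 mm

5.51 mm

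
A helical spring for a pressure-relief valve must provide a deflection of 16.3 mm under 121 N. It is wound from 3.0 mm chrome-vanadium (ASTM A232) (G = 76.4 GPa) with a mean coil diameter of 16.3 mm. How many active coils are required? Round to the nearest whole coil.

Required rate k = F/δ = 121/16.3 = 7.4233 N/mm
N_a = Gd⁴/(8D³k) = (76.4×10³ × 3.0⁴)/(8 × 16.3³ × 7.4233)
    = 6.1884e+06 / 257188 = 24.06 → 24 coils

24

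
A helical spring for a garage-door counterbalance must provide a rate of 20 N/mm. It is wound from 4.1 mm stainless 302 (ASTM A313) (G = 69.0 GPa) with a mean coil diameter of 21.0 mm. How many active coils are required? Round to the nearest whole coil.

13

N_a = Gd⁴/(8D³k) = (69.0×10³ × 4.1⁴)/(8 × 21.0³ × 20)
    = 1.94978e+07 / 1.48176e+06 = 13.16 → 13 coils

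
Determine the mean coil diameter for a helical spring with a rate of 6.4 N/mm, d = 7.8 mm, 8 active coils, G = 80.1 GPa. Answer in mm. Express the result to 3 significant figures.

D = (Gd⁴/(8N_a·k))^(1/3) = (80.1×10³·7.8⁴/(8·8·6.4))^(1/3)
  = (723854)^(1/3) = 89.7877 mm

89.8 mm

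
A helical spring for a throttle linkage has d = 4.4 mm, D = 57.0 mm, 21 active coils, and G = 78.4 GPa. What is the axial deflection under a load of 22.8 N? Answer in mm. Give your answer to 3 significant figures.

24.1 mm

k = Gd⁴/(8D³N_a) = (78.4×10³)(4.4⁴)/(8·57.0³·21) = 0.94448 N/mm
δ = F/k = 22.8 / 0.94448 = 24.14 mm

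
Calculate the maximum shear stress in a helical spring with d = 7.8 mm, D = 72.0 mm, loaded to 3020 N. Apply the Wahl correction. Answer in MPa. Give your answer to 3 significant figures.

Spring index C = D/d = 72.0/7.8 = 9.2308
K_W = (4C−1)/(4C−4) + 0.615/C = 35.923/32.923 + 0.0666 = 1.1577
τ₀ = 8FD/(πd³) = 8·3020·72.0/(π·7.8³) = 1.73952e+06/1490.8 = 1166.8 MPa
τ_max = K·τ₀ = 1.1577 × 1166.8 = 1350.9 MPa

1350 MPa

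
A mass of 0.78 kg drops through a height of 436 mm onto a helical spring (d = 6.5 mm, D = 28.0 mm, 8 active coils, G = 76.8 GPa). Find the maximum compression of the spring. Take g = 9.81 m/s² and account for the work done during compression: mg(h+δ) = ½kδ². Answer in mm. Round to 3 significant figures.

k = Gd⁴/(8D³N_a) = (76.8×10³)(6.5⁴)/(8·28.0³·8) = 97.58 N/mm
W = mg = 0.78 × 9.81 = 7.6518 N
½kδ² − Wδ − Wh = 0 → δ = (W + √(W² + 2kWh))/k
δ = (7.6518 + √(58.55 + 651089))/97.58 = (7.6518 + 806.94)/97.58 = 8.3479 mm

8.35 mm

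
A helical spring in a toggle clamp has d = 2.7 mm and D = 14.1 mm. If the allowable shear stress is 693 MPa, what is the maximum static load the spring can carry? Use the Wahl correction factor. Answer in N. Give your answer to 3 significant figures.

C = D/d = 14.1/2.7 = 5.2222
K_W = (4C−1)/(4C−4) + 0.615/C = 19.889/16.889 + 0.1178 = 1.2954
τ_max = K·8FD/(πd³) → F_max = τ_allow·πd³/(8DK)
F_max = 693·π·2.7³/(8·14.1·1.2954) = 42852/146.12 = 293.27 N

293 N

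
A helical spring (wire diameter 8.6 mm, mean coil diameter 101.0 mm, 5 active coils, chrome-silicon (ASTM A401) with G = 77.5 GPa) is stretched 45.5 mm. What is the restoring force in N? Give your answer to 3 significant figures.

468 N

k = Gd⁴/(8D³N_a) = (77.5×10³)(8.6⁴)/(8·101.0³·5) = 10.287 N/mm
F = k·δ = 10.287 × 45.5 = 468.04 N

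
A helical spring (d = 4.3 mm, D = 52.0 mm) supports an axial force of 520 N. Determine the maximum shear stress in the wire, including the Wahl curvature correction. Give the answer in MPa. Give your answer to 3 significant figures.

Spring index C = D/d = 52.0/4.3 = 12.0930
K_W = (4C−1)/(4C−4) + 0.615/C = 47.372/44.372 + 0.0509 = 1.1185
τ₀ = 8FD/(πd³) = 8·520·52.0/(π·4.3³) = 216320/249.78 = 866.05 MPa
τ_max = K·τ₀ = 1.1185 × 866.05 = 968.64 MPa

969 MPa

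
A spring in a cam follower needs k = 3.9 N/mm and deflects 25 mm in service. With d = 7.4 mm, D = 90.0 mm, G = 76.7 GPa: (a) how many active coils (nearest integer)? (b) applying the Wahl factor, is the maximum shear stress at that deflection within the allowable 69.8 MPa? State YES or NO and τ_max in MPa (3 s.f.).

(a) 10 coils; (b) YES, τ_max = 62.3 MPa

N_a = Gd⁴/(8D³k) = (76.7×10³)(7.4⁴)/(8·90.0³·3.9) = 10.11 → N_a = 10
Actual rate k = Gd⁴/(8D³·10) = 3.9437 N/mm
Working load F = kδ = 3.9437·25 = 98.593 N
C = 90.0/7.4 = 12.1622; K_W = (4C−1)/(4C−4)+0.615/C = 1.1178
τ_max = K_W·8FD/(πd³) = 1.1178·55.761 = 62.328 MPa
τ_max ≤ 69.8 MPa → acceptable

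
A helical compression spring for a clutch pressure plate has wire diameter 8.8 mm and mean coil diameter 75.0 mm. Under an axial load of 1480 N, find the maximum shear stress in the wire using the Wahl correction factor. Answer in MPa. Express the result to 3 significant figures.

Spring index C = D/d = 75.0/8.8 = 8.5227
K_W = (4C−1)/(4C−4) + 0.615/C = 33.091/30.091 + 0.0722 = 1.1719
τ₀ = 8FD/(πd³) = 8·1480·75.0/(π·8.8³) = 888000/2140.9 = 414.78 MPa
τ_max = K·τ₀ = 1.1719 × 414.78 = 486.06 MPa

486 MPa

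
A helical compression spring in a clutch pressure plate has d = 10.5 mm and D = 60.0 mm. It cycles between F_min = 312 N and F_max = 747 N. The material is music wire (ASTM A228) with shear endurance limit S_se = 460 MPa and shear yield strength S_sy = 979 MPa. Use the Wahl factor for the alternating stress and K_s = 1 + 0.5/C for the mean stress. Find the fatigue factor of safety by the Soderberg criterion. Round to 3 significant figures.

6.38

C = D/d = 60.0/10.5 = 5.7143; K_W = (4C−1)/(4C−4)+0.615/C = 1.2667; K_s = 1+0.5/C = 1.0875
F_a = (F_max−F_min)/2 = 217.5 N; F_m = (F_max+F_min)/2 = 529.5 N
τ_a = K_W·8F_aD/(πd³) = 1.2667 × 28.707 = 36.363 MPa
τ_m = K_s·8F_mD/(πd³) = 1.0875 × 69.886 = 76.001 MPa
Soderberg: 1/n_f = τ_a/S_se + τ_m/S_sy = 36.363/460 + 76.001/979 = 0.07905 + 0.07763 = 0.15668
n_f = 1/0.15668 = 6.382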